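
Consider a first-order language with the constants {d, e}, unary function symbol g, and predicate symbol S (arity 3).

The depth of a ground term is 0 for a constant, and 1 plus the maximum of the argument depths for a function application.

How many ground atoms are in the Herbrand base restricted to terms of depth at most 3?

512

First count ground terms of depth ≤ 3.
Count level by level. With function symbols g/1, the terms of depth ≤ k are the 2 constants together with each function applied to depth-≤(k−1) tuples, so N_k = 2 + N_{k-1}.
N_0 = 2
N_1 = 2 + 2 = 4
N_2 = 2 + 4 = 6
N_3 = 2 + 6 = 8
So |H| = 8.
For each predicate symbol, the number of ground atoms is |H| raised to its arity; summing:
  S: 8^3 = 512
Total ground atoms: 512.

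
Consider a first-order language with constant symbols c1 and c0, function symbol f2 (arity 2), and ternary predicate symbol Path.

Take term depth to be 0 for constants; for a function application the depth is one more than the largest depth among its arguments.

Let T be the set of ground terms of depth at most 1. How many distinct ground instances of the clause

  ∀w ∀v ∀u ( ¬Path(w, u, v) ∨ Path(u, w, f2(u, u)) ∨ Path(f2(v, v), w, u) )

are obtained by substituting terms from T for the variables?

Ground terms of depth ≤ 1:
  Let N_k = |{terms of depth ≤ k}|. Then N_0 = 2 and N_k = 2 + N_{k-1}^2 for k ≥ 1 (one summand per function symbol, arity giving the exponent).
  N_0 = 2
  N_1 = 2 + 2^2 = 6
So there are 6 ground terms available for substitution.
The clause has 3 distinct variables (w, v, u), each appearing in the body. In the free term algebra distinct substitutions yield syntactically distinct ground instances.
Number of ground instances = 6^3 = 216.

216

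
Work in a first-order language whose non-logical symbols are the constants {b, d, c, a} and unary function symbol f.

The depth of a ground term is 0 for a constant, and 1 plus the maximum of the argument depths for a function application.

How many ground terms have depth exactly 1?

4

Let N_k count ground terms of depth at most k. Each non-constant term of depth ≤ k is some function symbol applied to depth-≤(k−1) arguments, giving N_k = 4 + N_{k-1}.
N_0 = 4
N_1 = 4 + 4 = 8
Terms of depth exactly 1: N_1 − N_0 = 8 − 4 = 4.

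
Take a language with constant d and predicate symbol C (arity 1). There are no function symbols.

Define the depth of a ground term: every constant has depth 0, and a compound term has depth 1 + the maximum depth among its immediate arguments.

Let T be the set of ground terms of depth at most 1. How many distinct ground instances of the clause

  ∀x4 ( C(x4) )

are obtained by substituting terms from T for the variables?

1

Ground terms of depth ≤ 1:
  With no function symbols every ground term is a constant, so there is exactly 1 ground term at every depth bound.
  N_0 = 1
  N_1 = 1
So there is exactly 1 ground term available for substitution.
The body mentions the single quantified variable x4; since ground terms form a free algebra, no two substitutions collapse to the same formula.
Number of ground instances = 1.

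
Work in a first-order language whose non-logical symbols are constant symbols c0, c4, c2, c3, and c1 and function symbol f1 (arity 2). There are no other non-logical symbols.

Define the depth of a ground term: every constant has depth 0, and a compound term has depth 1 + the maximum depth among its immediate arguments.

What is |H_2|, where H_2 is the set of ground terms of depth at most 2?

Let N_k count ground terms of depth at most k. Each non-constant term of depth ≤ k is some function symbol applied to depth-≤(k−1) arguments, giving N_k = 5 + N_{k-1}^2.
N_0 = 5
N_1 = 5 + 5^2 = 30
N_2 = 5 + 30^2 = 905

905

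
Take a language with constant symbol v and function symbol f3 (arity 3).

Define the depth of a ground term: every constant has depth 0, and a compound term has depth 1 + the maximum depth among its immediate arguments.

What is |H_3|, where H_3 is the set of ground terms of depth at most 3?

730

If N_k denotes the number of depth-≤k ground terms, the 1 constant gives N_0 = 1, and each function symbol of arity r contributes N_{k-1}^r new terms at level k: N_k = 1 + N_{k-1}^3.
N_0 = 1
N_1 = 1 + 1^3 = 2
N_2 = 1 + 2^3 = 9
N_3 = 1 + 9^3 = 730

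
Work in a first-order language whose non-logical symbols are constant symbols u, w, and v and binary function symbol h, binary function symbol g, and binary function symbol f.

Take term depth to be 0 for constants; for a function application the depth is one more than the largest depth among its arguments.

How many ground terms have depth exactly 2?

Count level by level. With function symbols h/2, g/2, f/2, the terms of depth ≤ k are the 3 constants together with each function applied to depth-≤(k−1) tuples, so N_k = 3 + N_{k-1}^2 + N_{k-1}^2 + N_{k-1}^2.
N_0 = 3
N_1 = 3 + 3^2 + 3^2 + 3^2 = 30
N_2 = 3 + 30^2 + 30^2 + 30^2 = 2703
Terms of depth exactly 2: N_2 − N_1 = 2703 − 30 = 2673.

2673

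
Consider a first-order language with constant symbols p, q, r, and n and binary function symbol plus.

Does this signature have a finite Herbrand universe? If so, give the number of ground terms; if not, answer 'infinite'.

infinite

The signature has at least one function symbol (plus, arity 2) and at least one constant (p).
Iterating plus gives infinitely many distinct ground terms: p, plus(p, p), plus(plus(p, p), plus(p, p)), ...
So the Herbrand universe is infinite.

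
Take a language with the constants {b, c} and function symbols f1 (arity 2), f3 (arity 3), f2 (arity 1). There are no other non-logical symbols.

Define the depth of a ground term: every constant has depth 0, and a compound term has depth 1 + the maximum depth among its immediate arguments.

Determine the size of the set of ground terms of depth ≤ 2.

4370

Let N_k count ground terms of depth at most k. Each non-constant term of depth ≤ k is some function symbol applied to depth-≤(k−1) arguments, giving N_k = 2 + N_{k-1}^2 + N_{k-1}^3 + N_{k-1}.
N_0 = 2
N_1 = 2 + 2^2 + 2^3 + 2 = 16
N_2 = 2 + 16^2 + 16^3 + 16 = 4370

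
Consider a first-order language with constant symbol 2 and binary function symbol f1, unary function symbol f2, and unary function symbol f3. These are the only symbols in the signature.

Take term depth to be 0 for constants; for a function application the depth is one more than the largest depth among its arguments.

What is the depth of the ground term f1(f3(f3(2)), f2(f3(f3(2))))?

4

depth(f3(2)) = 1 + depth(2) = 1 + 0 = 1
depth(f3(f3(2))) = 1 + depth(f3(2)) = 1 + 1 = 2
depth(f2(f3(f3(2)))) = 1 + depth(f3(f3(2))) = 1 + 2 = 3
depth(f1(f3(f3(2)), f2(f3(f3(2))))) = 1 + max(2, 3) = 4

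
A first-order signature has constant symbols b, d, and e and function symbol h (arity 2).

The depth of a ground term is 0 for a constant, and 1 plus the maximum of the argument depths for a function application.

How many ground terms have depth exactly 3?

Let N_k count ground terms of depth at most k. Each non-constant term of depth ≤ k is some function symbol applied to depth-≤(k−1) arguments, giving N_k = 3 + N_{k-1}^2.
N_0 = 3
N_1 = 3 + 3^2 = 12
N_2 = 3 + 12^2 = 147
N_3 = 3 + 147^2 = 21612
Terms of depth exactly 3: N_3 − N_2 = 21612 − 147 = 21465.

21465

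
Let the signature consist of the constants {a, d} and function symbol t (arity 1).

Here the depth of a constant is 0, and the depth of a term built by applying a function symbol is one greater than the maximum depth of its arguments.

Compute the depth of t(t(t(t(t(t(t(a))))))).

depth(t(a)) = 1 + depth(a) = 1 + 0 = 1
depth(t(t(a))) = 1 + depth(t(a)) = 1 + 1 = 2
depth(t(t(t(a)))) = 1 + depth(t(t(a))) = 1 + 2 = 3
depth(t(t(t(t(a))))) = 1 + depth(t(t(t(a)))) = 1 + 3 = 4
depth(t(t(t(t(t(a)))))) = 1 + depth(t(t(t(t(a))))) = 1 + 4 = 5
depth(t(t(t(t(t(t(a))))))) = 1 + depth(t(t(t(t(t(a)))))) = 1 + 5 = 6
depth(t(t(t(t(t(t(t(a)))))))) = 1 + depth(t(t(t(t(t(t(a))))))) = 1 + 6 = 7

7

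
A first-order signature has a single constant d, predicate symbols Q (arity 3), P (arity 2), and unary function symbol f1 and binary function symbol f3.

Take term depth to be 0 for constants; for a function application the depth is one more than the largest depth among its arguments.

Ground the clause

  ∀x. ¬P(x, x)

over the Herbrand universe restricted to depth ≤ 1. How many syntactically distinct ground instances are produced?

3

Ground terms of depth ≤ 1:
  Count level by level. With function symbols f1/1, f3/2, the terms of depth ≤ k are the 1 constant together with each function applied to depth-≤(k−1) tuples, so N_k = 1 + N_{k-1} + N_{k-1}^2.
  N_0 = 1
  N_1 = 1 + 1 + 1^2 = 3
  Explicitly: d, f1(d), f3(d, d).
So there are 3 ground terms available for substitution.
The variable x ranges independently over the available ground terms, and distinct assignments produce distinct instances.
Number of ground instances = 3.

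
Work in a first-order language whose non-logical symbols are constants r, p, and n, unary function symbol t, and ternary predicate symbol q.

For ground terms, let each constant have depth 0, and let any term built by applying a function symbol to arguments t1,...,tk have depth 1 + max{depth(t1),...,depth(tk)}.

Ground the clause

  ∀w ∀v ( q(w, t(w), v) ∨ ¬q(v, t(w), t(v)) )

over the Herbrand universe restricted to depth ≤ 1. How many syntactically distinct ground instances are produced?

Ground terms of depth ≤ 1:
  Let N_k = |{terms of depth ≤ k}|. Then N_0 = 3 and N_k = 3 + N_{k-1} for k ≥ 1 (one summand per function symbol, arity giving the exponent).
  N_0 = 3
  N_1 = 3 + 3 = 6
So there are 6 ground terms available for substitution.
The clause has 2 distinct variables (w, v), each appearing in the body. In the free term algebra distinct substitutions yield syntactically distinct ground instances.
Number of ground instances = 6^2 = 36.

36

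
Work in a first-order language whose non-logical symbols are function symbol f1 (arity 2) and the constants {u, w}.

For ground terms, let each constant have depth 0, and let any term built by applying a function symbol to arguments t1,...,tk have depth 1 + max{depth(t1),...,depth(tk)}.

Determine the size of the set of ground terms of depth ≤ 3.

1446

Count level by level. With function symbols f1/2, the terms of depth ≤ k are the 2 constants together with each function applied to depth-≤(k−1) tuples, so N_k = 2 + N_{k-1}^2.
N_0 = 2
N_1 = 2 + 2^2 = 6
N_2 = 2 + 6^2 = 38
N_3 = 2 + 38^2 = 1446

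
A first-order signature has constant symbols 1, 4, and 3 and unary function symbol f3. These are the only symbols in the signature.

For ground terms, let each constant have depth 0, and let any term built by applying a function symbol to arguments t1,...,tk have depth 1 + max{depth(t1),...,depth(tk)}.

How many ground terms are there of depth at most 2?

Let N_k = |{terms of depth ≤ k}|. Then N_0 = 3 and N_k = 3 + N_{k-1} for k ≥ 1 (one summand per function symbol, arity giving the exponent).
N_0 = 3
N_1 = 3 + 3 = 6
N_2 = 3 + 6 = 9

9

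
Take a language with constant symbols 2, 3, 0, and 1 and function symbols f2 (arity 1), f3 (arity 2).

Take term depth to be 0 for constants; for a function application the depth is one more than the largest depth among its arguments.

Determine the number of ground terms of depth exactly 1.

20

Write N_k for the number of ground terms of depth ≤ k. A term of depth ≤ k is either a constant or a function symbol applied to arguments of depth ≤ k−1, so N_k = 4 + N_{k-1} + N_{k-1}^2.
N_0 = 4
N_1 = 4 + 4 + 4^2 = 24
Terms of depth exactly 1: N_1 − N_0 = 24 − 4 = 20.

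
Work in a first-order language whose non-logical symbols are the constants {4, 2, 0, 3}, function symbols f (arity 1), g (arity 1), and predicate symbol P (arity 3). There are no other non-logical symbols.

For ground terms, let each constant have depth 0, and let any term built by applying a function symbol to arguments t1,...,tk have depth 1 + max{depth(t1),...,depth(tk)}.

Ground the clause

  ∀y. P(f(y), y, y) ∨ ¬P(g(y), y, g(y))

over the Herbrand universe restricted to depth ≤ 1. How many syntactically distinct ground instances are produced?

Ground terms of depth ≤ 1:
  If N_k denotes the number of depth-≤k ground terms, the 4 constants give N_0 = 4, and each function symbol of arity r contributes N_{k-1}^r new terms at level k: N_k = 4 + N_{k-1} + N_{k-1}.
  N_0 = 4
  N_1 = 4 + 4 + 4 = 12
So there are 12 ground terms available for substitution.
The clause has 1 distinct variable (y), which appears in the body. In the free term algebra distinct substitutions yield syntactically distinct ground instances.
Number of ground instances = 12.

12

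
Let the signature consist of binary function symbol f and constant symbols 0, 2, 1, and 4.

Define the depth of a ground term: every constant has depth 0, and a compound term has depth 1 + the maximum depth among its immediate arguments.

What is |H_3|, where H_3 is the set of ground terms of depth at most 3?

If N_k denotes the number of depth-≤k ground terms, the 4 constants give N_0 = 4, and each function symbol of arity r contributes N_{k-1}^r new terms at level k: N_k = 4 + N_{k-1}^2.
N_0 = 4
N_1 = 4 + 4^2 = 20
N_2 = 4 + 20^2 = 404
N_3 = 4 + 404^2 = 163220

163220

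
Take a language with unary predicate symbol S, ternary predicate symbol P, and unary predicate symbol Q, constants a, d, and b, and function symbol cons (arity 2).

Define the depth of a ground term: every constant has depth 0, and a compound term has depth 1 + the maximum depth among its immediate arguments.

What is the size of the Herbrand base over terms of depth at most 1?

First count ground terms of depth ≤ 1.
Let N_k count ground terms of depth at most k. Each non-constant term of depth ≤ k is some function symbol applied to depth-≤(k−1) arguments, giving N_k = 3 + N_{k-1}^2.
N_0 = 3
N_1 = 3 + 3^2 = 12
Explicitly: a, d, b, cons(a, a), cons(a, d), cons(a, b), cons(d, a), cons(d, d), cons(d, b), cons(b, a), cons(b, d), cons(b, b).
So |H| = 12.
Ground atoms are formed by filling each argument slot of a predicate with a term from H, so an r-ary predicate gives |H|^r atoms:
  S: 12;  P: 12^3 = 1728;  Q: 12
Total ground atoms: 12 + 1728 + 12 = 1752.

1752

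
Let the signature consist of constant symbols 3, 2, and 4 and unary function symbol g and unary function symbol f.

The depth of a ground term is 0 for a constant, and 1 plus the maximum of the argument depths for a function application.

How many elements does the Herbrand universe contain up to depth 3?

45

Let N_k count ground terms of depth at most k. Each non-constant term of depth ≤ k is some function symbol applied to depth-≤(k−1) arguments, giving N_k = 3 + N_{k-1} + N_{k-1}.
N_0 = 3
N_1 = 3 + 3 + 3 = 9
N_2 = 3 + 9 + 9 = 21
N_3 = 3 + 21 + 21 = 45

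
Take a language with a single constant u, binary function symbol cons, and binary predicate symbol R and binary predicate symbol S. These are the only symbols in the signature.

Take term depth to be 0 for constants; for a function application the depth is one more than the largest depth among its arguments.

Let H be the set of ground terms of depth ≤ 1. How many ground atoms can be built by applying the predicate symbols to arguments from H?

8

First count ground terms of depth ≤ 1.
Let N_k = |{terms of depth ≤ k}|. Then N_0 = 1 and N_k = 1 + N_{k-1}^2 for k ≥ 1 (one summand per function symbol, arity giving the exponent).
N_0 = 1
N_1 = 1 + 1^2 = 2
So |H| = 2.
A ground atom is a predicate applied to a tuple of terms from H, so the count is the sum over predicates of |H|^arity:
  R: 2^2 = 4;  S: 2^2 = 4
Total ground atoms: 4 + 4 = 8.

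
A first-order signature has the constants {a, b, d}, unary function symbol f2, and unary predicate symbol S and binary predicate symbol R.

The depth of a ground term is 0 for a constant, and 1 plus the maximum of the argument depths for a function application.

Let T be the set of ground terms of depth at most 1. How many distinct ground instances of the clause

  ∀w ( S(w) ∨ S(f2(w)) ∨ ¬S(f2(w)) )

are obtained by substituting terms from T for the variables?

Ground terms of depth ≤ 1:
  Count level by level. With function symbols f2/1, the terms of depth ≤ k are the 3 constants together with each function applied to depth-≤(k−1) tuples, so N_k = 3 + N_{k-1}.
  N_0 = 3
  N_1 = 3 + 3 = 6
  Explicitly: a, b, d, f2(a), f2(b), f2(d).
So there are 6 ground terms available for substitution.
The variable w ranges independently over the available ground terms, and distinct assignments produce distinct instances.
Number of ground instances = 6.

6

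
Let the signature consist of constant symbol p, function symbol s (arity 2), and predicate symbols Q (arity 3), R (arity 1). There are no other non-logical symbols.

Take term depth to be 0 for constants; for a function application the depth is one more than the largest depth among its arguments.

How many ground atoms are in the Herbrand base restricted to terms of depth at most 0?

First count ground terms of depth ≤ 0.
Count level by level. With function symbols s/2, the terms of depth ≤ k are the 1 constant together with each function applied to depth-≤(k−1) tuples, so N_k = 1 + N_{k-1}^2.
N_0 = 1
So |H| = 1.
A ground atom is a predicate applied to a tuple of terms from H, so the count is the sum over predicates of |H|^arity:
  Q: 1^3 = 1;  R: 1
Total ground atoms: 1 + 1 = 2.

2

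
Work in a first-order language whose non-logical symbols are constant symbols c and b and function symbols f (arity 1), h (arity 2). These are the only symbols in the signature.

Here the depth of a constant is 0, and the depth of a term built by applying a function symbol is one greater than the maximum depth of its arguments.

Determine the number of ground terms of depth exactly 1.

Write N_k for the number of ground terms of depth ≤ k. A term of depth ≤ k is either a constant or a function symbol applied to arguments of depth ≤ k−1, so N_k = 2 + N_{k-1} + N_{k-1}^2.
N_0 = 2
N_1 = 2 + 2 + 2^2 = 8
Terms of depth exactly 1: N_1 − N_0 = 8 − 2 = 6.

6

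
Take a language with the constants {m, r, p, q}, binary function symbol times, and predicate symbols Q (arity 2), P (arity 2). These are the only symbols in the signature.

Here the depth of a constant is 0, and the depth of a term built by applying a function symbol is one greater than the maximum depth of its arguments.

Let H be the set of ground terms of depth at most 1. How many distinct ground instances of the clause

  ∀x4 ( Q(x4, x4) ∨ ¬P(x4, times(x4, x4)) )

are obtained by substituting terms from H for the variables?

Ground terms of depth ≤ 1:
  Write N_k for the number of ground terms of depth ≤ k. A term of depth ≤ k is either a constant or a function symbol applied to arguments of depth ≤ k−1, so N_k = 4 + N_{k-1}^2.
  N_0 = 4
  N_1 = 4 + 4^2 = 20
So there are 20 ground terms available for substitution.
The clause has 1 distinct variable (x4), which appears in the body. In the free term algebra distinct substitutions yield syntactically distinct ground instances.
Number of ground instances = 20.

20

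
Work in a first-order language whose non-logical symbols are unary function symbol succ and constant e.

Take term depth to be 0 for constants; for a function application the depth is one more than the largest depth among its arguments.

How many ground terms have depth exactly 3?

1

Count level by level. With function symbols succ/1, the terms of depth ≤ k are the 1 constant together with each function applied to depth-≤(k−1) tuples, so N_k = 1 + N_{k-1}.
N_0 = 1
N_1 = 1 + 1 = 2
N_2 = 1 + 2 = 3
N_3 = 1 + 3 = 4
Terms of depth exactly 3: N_3 − N_2 = 4 − 3 = 1.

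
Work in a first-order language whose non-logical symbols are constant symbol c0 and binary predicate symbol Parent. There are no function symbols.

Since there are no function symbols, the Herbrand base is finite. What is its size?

1

With no function symbols, the Herbrand universe is just the 1 constant.
Ground atoms per predicate: Parent: 1^2 = 1.
Herbrand base size = 1 = 1.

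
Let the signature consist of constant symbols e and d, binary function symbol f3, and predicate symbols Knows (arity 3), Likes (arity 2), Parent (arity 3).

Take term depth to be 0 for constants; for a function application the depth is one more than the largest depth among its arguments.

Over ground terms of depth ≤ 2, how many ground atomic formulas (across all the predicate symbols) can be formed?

111188

First count ground terms of depth ≤ 2.
Count level by level. With function symbols f3/2, the terms of depth ≤ k are the 2 constants together with each function applied to depth-≤(k−1) tuples, so N_k = 2 + N_{k-1}^2.
N_0 = 2
N_1 = 2 + 2^2 = 6
N_2 = 2 + 6^2 = 38
So |H| = 38.
For each predicate symbol, the number of ground atoms is |H| raised to its arity; summing:
  Knows: 38^3 = 54872;  Likes: 38^2 = 1444;  Parent: 38^3 = 54872
Total ground atoms: 54872 + 1444 + 54872 = 111188.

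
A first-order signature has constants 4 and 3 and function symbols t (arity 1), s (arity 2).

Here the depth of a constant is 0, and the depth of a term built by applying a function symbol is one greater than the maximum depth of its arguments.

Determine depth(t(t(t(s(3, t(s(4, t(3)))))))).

7

depth(t(3)) = 1 + depth(3) = 1 + 0 = 1
depth(s(4, t(3))) = 1 + max(0, 1) = 2
depth(t(s(4, t(3)))) = 1 + depth(s(4, t(3))) = 1 + 2 = 3
depth(s(3, t(s(4, t(3))))) = 1 + max(0, 3) = 4
depth(t(s(3, t(s(4, t(3)))))) = 1 + depth(s(3, t(s(4, t(3))))) = 1 + 4 = 5
depth(t(t(s(3, t(s(4, t(3))))))) = 1 + depth(t(s(3, t(s(4, t(3)))))) = 1 + 5 = 6
depth(t(t(t(s(3, t(s(4, t(3)))))))) = 1 + depth(t(t(s(3, t(s(4, t(3))))))) = 1 + 6 = 7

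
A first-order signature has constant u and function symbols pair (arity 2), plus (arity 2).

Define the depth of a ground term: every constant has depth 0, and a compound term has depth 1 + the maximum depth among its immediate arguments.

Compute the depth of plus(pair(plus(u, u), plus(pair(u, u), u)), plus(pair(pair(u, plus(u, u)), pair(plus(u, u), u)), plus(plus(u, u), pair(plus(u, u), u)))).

5

depth(plus(u, u)) = 1 + max(0, 0) = 1
depth(pair(u, u)) = 1 + max(0, 0) = 1
depth(plus(pair(u, u), u)) = 1 + max(1, 0) = 2
depth(pair(plus(u, u), plus(pair(u, u), u))) = 1 + max(1, 2) = 3
depth(pair(u, plus(u, u))) = 1 + max(0, 1) = 2
depth(pair(plus(u, u), u)) = 1 + max(1, 0) = 2
depth(pair(pair(u, plus(u, u)), pair(plus(u, u), u))) = 1 + max(2, 2) = 3
depth(plus(plus(u, u), pair(plus(u, u), u))) = 1 + max(1, 2) = 3
depth(plus(pair(pair(u, plus(u, u)), pair(plus(u, u), u)), plus(plus(u, u), pair(plus(u, u), u)))) = 1 + max(3, 3) = 4
depth(plus(pair(plus(u, u), plus(pair(u, u), u)), plus(pair(pair(u, plus(u, u)), pair(plus(u, u), u)), plus(plus(u, u), pair(plus(u, u), u))))) = 1 + max(3, 4) = 5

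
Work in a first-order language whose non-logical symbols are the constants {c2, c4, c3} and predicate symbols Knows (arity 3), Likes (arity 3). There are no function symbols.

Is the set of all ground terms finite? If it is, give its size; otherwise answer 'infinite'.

3

There are no function symbols, so every ground term is one of the 3 constants.
The Herbrand universe is {c2, c4, c3}, which is finite with 3 elements.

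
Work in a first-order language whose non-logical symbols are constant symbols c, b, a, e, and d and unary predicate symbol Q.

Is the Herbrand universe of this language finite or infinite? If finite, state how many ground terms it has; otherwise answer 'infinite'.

There are no function symbols, so every ground term is one of the 5 constants.
The Herbrand universe is {c, b, a, e, d}, which is finite with 5 elements.

5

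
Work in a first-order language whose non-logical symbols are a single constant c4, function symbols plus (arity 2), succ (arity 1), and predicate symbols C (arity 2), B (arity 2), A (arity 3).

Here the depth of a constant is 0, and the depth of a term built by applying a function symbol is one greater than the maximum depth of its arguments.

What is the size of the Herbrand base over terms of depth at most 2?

First count ground terms of depth ≤ 2.
Let N_k = |{terms of depth ≤ k}|. Then N_0 = 1 and N_k = 1 + N_{k-1}^2 + N_{k-1} for k ≥ 1 (one summand per function symbol, arity giving the exponent).
N_0 = 1
N_1 = 1 + 1^2 + 1 = 3
N_2 = 1 + 3^2 + 3 = 13
So |H| = 13.
Ground atoms are formed by filling each argument slot of a predicate with a term from H, so an r-ary predicate gives |H|^r atoms:
  C: 13^2 = 169;  B: 13^2 = 169;  A: 13^3 = 2197
Total ground atoms: 169 + 169 + 2197 = 2535.

2535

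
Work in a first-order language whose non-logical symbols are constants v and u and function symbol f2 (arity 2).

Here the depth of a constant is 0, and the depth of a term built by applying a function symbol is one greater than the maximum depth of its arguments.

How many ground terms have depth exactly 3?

1408

If N_k denotes the number of depth-≤k ground terms, the 2 constants give N_0 = 2, and each function symbol of arity r contributes N_{k-1}^r new terms at level k: N_k = 2 + N_{k-1}^2.
N_0 = 2
N_1 = 2 + 2^2 = 6
N_2 = 2 + 6^2 = 38
N_3 = 2 + 38^2 = 1446
Terms of depth exactly 3: N_3 − N_2 = 1446 − 38 = 1408.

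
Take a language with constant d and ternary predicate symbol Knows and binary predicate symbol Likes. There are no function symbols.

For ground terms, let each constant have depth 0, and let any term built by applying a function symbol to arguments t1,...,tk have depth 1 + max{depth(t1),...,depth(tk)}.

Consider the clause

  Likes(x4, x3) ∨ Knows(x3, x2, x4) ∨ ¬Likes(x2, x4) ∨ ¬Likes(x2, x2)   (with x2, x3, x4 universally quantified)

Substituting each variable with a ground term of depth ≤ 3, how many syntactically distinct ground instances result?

1

Ground terms of depth ≤ 3:
  With no function symbols every ground term is a constant, so there is exactly 1 ground term at every depth bound.
  N_0 = 1
  N_1 = 1
  N_2 = 1
  N_3 = 1
  Explicitly: d.
So there is exactly 1 ground term available for substitution.
The body mentions every one of the 3 quantified variables; since ground terms form a free algebra, no two substitutions collapse to the same formula.
Number of ground instances = 1^3 = 1.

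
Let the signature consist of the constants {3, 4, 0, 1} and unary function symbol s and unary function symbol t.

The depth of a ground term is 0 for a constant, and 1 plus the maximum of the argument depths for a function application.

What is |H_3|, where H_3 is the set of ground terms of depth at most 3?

If N_k denotes the number of depth-≤k ground terms, the 4 constants give N_0 = 4, and each function symbol of arity r contributes N_{k-1}^r new terms at level k: N_k = 4 + N_{k-1} + N_{k-1}.
N_0 = 4
N_1 = 4 + 4 + 4 = 12
N_2 = 4 + 12 + 12 = 28
N_3 = 4 + 28 + 28 = 60

60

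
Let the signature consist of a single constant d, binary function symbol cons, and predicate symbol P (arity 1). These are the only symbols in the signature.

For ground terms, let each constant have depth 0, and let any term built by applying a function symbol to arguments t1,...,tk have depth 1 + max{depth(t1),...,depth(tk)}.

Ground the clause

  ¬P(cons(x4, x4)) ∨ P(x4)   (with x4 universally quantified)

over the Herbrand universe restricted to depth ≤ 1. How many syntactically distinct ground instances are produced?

2

Ground terms of depth ≤ 1:
  Let N_k = |{terms of depth ≤ k}|. Then N_0 = 1 and N_k = 1 + N_{k-1}^2 for k ≥ 1 (one summand per function symbol, arity giving the exponent).
  N_0 = 1
  N_1 = 1 + 1^2 = 2
  Explicitly: d, cons(d, d).
So there are 2 ground terms available for substitution.
The variable x4 ranges independently over the available ground terms, and distinct assignments produce distinct instances.
Number of ground instances = 2.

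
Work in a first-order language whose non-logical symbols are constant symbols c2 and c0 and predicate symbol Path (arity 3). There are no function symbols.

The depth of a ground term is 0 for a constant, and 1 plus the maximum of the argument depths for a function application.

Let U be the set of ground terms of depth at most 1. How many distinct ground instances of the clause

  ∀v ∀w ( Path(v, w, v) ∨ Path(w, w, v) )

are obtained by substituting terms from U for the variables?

4

Ground terms of depth ≤ 1:
  With no function symbols every ground term is a constant, so there are exactly 2 ground terms at every depth bound.
  N_0 = 2
  N_1 = 2
  Explicitly: c2, c0.
So there are 2 ground terms available for substitution.
The clause has 2 distinct variables (v, w), each appearing in the body. In the free term algebra distinct substitutions yield syntactically distinct ground instances.
Number of ground instances = 2^2 = 4.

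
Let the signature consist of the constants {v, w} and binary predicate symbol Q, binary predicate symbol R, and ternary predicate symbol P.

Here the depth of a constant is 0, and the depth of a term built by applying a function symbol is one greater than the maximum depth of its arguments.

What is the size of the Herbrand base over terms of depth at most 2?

First count ground terms of depth ≤ 2.
With no function symbols every ground term is a constant, so there are exactly 2 ground terms at every depth bound.
N_0 = 2
N_1 = 2
N_2 = 2
Explicitly: v, w.
So |H| = 2.
Ground atoms are formed by filling each argument slot of a predicate with a term from H, so an r-ary predicate gives |H|^r atoms:
  Q: 2^2 = 4;  R: 2^2 = 4;  P: 2^3 = 8
Total ground atoms: 4 + 4 + 8 = 16.

16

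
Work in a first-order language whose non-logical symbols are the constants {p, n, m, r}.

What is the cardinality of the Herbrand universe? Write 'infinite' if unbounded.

4

There are no function symbols, so every ground term is one of the 4 constants.
The Herbrand universe is {p, n, m, r}, which is finite with 4 elements.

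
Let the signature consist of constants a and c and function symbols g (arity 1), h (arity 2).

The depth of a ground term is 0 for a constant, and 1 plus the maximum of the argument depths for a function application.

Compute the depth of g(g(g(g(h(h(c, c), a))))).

depth(h(c, c)) = 1 + max(0, 0) = 1
depth(h(h(c, c), a)) = 1 + max(1, 0) = 2
depth(g(h(h(c, c), a))) = 1 + depth(h(h(c, c), a)) = 1 + 2 = 3
depth(g(g(h(h(c, c), a)))) = 1 + depth(g(h(h(c, c), a))) = 1 + 3 = 4
depth(g(g(g(h(h(c, c), a))))) = 1 + depth(g(g(h(h(c, c), a)))) = 1 + 4 = 5
depth(g(g(g(g(h(h(c, c), a)))))) = 1 + depth(g(g(g(h(h(c, c), a))))) = 1 + 5 = 6

6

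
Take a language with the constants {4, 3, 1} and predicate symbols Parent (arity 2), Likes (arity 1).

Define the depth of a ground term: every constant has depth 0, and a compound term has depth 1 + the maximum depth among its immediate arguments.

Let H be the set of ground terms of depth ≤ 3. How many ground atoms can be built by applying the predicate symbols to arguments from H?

First count ground terms of depth ≤ 3.
With no function symbols every ground term is a constant, so there are exactly 3 ground terms at every depth bound.
N_0 = 3
N_1 = 3
N_2 = 3
N_3 = 3
Explicitly: 4, 3, 1.
So |H| = 3.
Each predicate of arity r yields |H|^r ground atoms (one per choice of an r-tuple from H):
  Parent: 3^2 = 9;  Likes: 3
Total ground atoms: 9 + 3 = 12.

12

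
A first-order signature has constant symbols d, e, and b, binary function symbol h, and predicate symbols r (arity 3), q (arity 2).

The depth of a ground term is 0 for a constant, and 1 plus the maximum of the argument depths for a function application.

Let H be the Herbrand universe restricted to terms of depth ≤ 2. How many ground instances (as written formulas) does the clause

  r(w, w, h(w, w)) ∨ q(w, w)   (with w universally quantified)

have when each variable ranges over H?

Ground terms of depth ≤ 2:
  Let N_k = |{terms of depth ≤ k}|. Then N_0 = 3 and N_k = 3 + N_{k-1}^2 for k ≥ 1 (one summand per function symbol, arity giving the exponent).
  N_0 = 3
  N_1 = 3 + 3^2 = 12
  N_2 = 3 + 12^2 = 147
So there are 147 ground terms available for substitution.
The variable w ranges independently over the available ground terms, and distinct assignments produce distinct instances.
Number of ground instances = 147.

147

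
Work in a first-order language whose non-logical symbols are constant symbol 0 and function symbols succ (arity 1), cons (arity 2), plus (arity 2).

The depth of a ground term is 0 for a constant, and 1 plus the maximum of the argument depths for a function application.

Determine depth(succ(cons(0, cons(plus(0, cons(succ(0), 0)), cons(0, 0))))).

6

depth(succ(0)) = 1 + depth(0) = 1 + 0 = 1
depth(cons(succ(0), 0)) = 1 + max(1, 0) = 2
depth(plus(0, cons(succ(0), 0))) = 1 + max(0, 2) = 3
depth(cons(0, 0)) = 1 + max(0, 0) = 1
depth(cons(plus(0, cons(succ(0), 0)), cons(0, 0))) = 1 + max(3, 1) = 4
depth(cons(0, cons(plus(0, cons(succ(0), 0)), cons(0, 0)))) = 1 + max(0, 4) = 5
depth(succ(cons(0, cons(plus(0, cons(succ(0), 0)), cons(0, 0))))) = 1 + depth(cons(0, cons(plus(0, cons(succ(0), 0)), cons(0, 0)))) = 1 + 5 = 6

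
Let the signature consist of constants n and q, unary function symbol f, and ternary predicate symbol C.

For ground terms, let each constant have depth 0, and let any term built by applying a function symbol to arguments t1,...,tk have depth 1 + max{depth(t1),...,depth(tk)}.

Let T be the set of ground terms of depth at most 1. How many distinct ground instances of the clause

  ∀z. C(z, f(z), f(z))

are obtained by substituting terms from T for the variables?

Ground terms of depth ≤ 1:
  Count level by level. With function symbols f/1, the terms of depth ≤ k are the 2 constants together with each function applied to depth-≤(k−1) tuples, so N_k = 2 + N_{k-1}.
  N_0 = 2
  N_1 = 2 + 2 = 4
So there are 4 ground terms available for substitution.
The clause has 1 distinct variable (z), which appears in the body. In the free term algebra distinct substitutions yield syntactically distinct ground instances.
Number of ground instances = 4.

4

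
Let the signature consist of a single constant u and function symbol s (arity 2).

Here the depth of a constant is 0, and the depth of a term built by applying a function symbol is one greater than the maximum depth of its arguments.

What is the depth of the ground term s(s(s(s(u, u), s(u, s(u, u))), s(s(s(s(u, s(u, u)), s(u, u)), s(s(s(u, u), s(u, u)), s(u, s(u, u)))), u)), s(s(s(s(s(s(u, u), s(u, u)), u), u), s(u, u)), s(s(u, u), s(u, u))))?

7

depth(s(u, u)) = 1 + max(0, 0) = 1
depth(s(u, s(u, u))) = 1 + max(0, 1) = 2
depth(s(s(u, u), s(u, s(u, u)))) = 1 + max(1, 2) = 3
depth(s(s(u, s(u, u)), s(u, u))) = 1 + max(2, 1) = 3
depth(s(s(u, u), s(u, u))) = 1 + max(1, 1) = 2
depth(s(s(s(u, u), s(u, u)), s(u, s(u, u)))) = 1 + max(2, 2) = 3
depth(s(s(s(u, s(u, u)), s(u, u)), s(s(s(u, u), s(u, u)), s(u, s(u, u))))) = 1 + max(3, 3) = 4
depth(s(s(s(s(u, s(u, u)), s(u, u)), s(s(s(u, u), s(u, u)), s(u, s(u, u)))), u)) = 1 + max(4, 0) = 5
depth(s(s(s(u, u), s(u, s(u, u))), s(s(s(s(u, s(u, u)), s(u, u)), s(s(s(u, u), s(u, u)), s(u, s(u, u)))), u))) = 1 + max(3, 5) = 6
depth(s(s(s(u, u), s(u, u)), u)) = 1 + max(2, 0) = 3
depth(s(s(s(s(u, u), s(u, u)), u), u)) = 1 + max(3, 0) = 4
depth(s(s(s(s(s(u, u), s(u, u)), u), u), s(u, u))) = 1 + max(4, 1) = 5
depth(s(s(s(s(s(s(u, u), s(u, u)), u), u), s(u, u)), s(s(u, u), s(u, u)))) = 1 + max(5, 2) = 6
depth(s(s(s(s(u, u), s(u, s(u, u))), s(s(s(s(u, s(u, u)), s(u, u)), s(s(s(u, u), s(u, u)), s(u, s(u, u)))), u)), s(s(s(s(s(s(u, u), s(u, u)), u), u), s(u, u)), s(s(u, u), s(u, u))))) = 1 + max(6, 6) = 7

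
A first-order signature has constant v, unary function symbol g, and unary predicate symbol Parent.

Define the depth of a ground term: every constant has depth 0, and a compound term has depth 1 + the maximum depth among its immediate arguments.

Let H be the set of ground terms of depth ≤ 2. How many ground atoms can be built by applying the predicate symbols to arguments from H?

3

First count ground terms of depth ≤ 2.
Write N_k for the number of ground terms of depth ≤ k. A term of depth ≤ k is either a constant or a function symbol applied to arguments of depth ≤ k−1, so N_k = 1 + N_{k-1}.
N_0 = 1
N_1 = 1 + 1 = 2
N_2 = 1 + 2 = 3
Explicitly: v, g(v), g(g(v)).
So |H| = 3.
For each predicate symbol, the number of ground atoms is |H| raised to its arity; summing:
  Parent: 3
Total ground atoms: 3.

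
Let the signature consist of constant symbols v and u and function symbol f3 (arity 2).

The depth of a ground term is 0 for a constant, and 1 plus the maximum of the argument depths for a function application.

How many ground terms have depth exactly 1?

4

If N_k denotes the number of depth-≤k ground terms, the 2 constants give N_0 = 2, and each function symbol of arity r contributes N_{k-1}^r new terms at level k: N_k = 2 + N_{k-1}^2.
N_0 = 2
N_1 = 2 + 2^2 = 6
Terms of depth exactly 1: N_1 − N_0 = 6 − 2 = 4.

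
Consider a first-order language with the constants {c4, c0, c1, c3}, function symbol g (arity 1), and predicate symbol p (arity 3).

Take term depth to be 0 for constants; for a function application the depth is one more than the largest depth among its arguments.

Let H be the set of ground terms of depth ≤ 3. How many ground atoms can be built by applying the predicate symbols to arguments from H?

First count ground terms of depth ≤ 3.
Count level by level. With function symbols g/1, the terms of depth ≤ k are the 4 constants together with each function applied to depth-≤(k−1) tuples, so N_k = 4 + N_{k-1}.
N_0 = 4
N_1 = 4 + 4 = 8
N_2 = 4 + 8 = 12
N_3 = 4 + 12 = 16
So |H| = 16.
For each predicate symbol, the number of ground atoms is |H| raised to its arity; summing:
  p: 16^3 = 4096
Total ground atoms: 4096.

4096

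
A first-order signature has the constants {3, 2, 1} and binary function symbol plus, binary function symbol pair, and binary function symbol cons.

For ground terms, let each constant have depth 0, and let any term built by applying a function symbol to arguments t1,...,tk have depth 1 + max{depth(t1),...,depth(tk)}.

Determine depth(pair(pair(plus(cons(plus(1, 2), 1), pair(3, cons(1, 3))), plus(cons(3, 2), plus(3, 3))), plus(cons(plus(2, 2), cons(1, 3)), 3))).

depth(plus(1, 2)) = 1 + max(0, 0) = 1
depth(cons(plus(1, 2), 1)) = 1 + max(1, 0) = 2
depth(cons(1, 3)) = 1 + max(0, 0) = 1
depth(pair(3, cons(1, 3))) = 1 + max(0, 1) = 2
depth(plus(cons(plus(1, 2), 1), pair(3, cons(1, 3)))) = 1 + max(2, 2) = 3
depth(cons(3, 2)) = 1 + max(0, 0) = 1
depth(plus(3, 3)) = 1 + max(0, 0) = 1
depth(plus(cons(3, 2), plus(3, 3))) = 1 + max(1, 1) = 2
depth(pair(plus(cons(plus(1, 2), 1), pair(3, cons(1, 3))), plus(cons(3, 2), plus(3, 3)))) = 1 + max(3, 2) = 4
depth(plus(2, 2)) = 1 + max(0, 0) = 1
depth(cons(plus(2, 2), cons(1, 3))) = 1 + max(1, 1) = 2
depth(plus(cons(plus(2, 2), cons(1, 3)), 3)) = 1 + max(2, 0) = 3
depth(pair(pair(plus(cons(plus(1, 2), 1), pair(3, cons(1, 3))), plus(cons(3, 2), plus(3, 3))), plus(cons(plus(2, 2), cons(1, 3)), 3))) = 1 + max(4, 3) = 5

5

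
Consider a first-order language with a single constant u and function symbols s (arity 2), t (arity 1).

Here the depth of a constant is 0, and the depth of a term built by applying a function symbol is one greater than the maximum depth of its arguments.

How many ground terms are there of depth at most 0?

1

Let N_k = |{terms of depth ≤ k}|. Then N_0 = 1 and N_k = 1 + N_{k-1}^2 + N_{k-1} for k ≥ 1 (one summand per function symbol, arity giving the exponent).
N_0 = 1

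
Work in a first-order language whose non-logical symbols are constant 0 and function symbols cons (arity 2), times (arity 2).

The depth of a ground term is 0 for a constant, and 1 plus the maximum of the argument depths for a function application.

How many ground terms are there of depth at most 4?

1045459

Count level by level. With function symbols cons/2, times/2, the terms of depth ≤ k are the 1 constant together with each function applied to depth-≤(k−1) tuples, so N_k = 1 + N_{k-1}^2 + N_{k-1}^2.
N_0 = 1
N_1 = 1 + 1^2 + 1^2 = 3
N_2 = 1 + 3^2 + 3^2 = 19
N_3 = 1 + 19^2 + 19^2 = 723
N_4 = 1 + 723^2 + 723^2 = 1045459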